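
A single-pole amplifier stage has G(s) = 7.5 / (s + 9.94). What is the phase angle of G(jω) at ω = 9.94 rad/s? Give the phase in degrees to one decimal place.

-45.0°

∠(j9.94 + 9.94) = arctan(9.94/9.94) = 45.00°
∠G(j9.94) = −45.00° = -45.00°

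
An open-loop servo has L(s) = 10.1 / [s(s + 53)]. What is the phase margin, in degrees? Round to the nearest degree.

90°

Gain crossover: |L(jω)| = 1 at ω ≈ 0.191 rad s⁻¹.
∠L(j0.191) = −90° − arctan(0.191/53) ≈ -90.21°
PM = 180° + (-90.21°) = 89.79°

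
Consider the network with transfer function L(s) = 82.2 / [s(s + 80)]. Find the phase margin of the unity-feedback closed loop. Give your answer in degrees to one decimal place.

89.3°

Gain crossover: |L(jω)| = 1 at ω ≈ 1.03 rad s⁻¹.
∠L(j1.03) = −90° − arctan(1.03/80) ≈ -90.74°
PM = 180° + (-90.74°) = 89.26°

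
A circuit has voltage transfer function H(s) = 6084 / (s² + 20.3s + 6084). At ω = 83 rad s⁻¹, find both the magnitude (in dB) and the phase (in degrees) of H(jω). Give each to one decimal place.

|(j83)² + 20.3(j83) + 6084| = |-805 + j1684.9| = 1867
|H(j83)| = 6084 / 1867 = 3.2581
20 log₁₀(3.2581) = 10.26 dB
∠[(j83)² + 20.3(j83) + 6084] = ∠[-805 + j1684.9] = 115.54°
∠H(j83) = −115.54° = -115.54°

|H| = 10.3 dB, ∠H = -115.5°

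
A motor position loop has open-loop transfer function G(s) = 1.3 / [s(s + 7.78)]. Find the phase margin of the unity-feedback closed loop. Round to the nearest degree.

89°

Gain crossover: |G(jω)| = 1 at ω ≈ 0.167 rad/s.
∠G(j0.167) = −90° − arctan(0.167/7.78) ≈ -91.23°
PM = 180° + (-91.23°) = 88.77°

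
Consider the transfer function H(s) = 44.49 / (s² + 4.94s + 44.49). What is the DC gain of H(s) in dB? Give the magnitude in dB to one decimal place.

H(0) = 44.49 / 44.49 = 1
20 log₁₀(1) = 0.00 dB

0.0 dB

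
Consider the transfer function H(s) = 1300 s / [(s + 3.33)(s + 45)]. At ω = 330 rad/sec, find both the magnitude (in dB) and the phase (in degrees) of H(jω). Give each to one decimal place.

|H| = 11.8 dB, ∠H = -81.7 deg

|j330| = 330
|j330 + 3.33| = √(330² + 3.33²) = 330
|j330 + 45| = √(330² + 45²) = 333.1
|H(j330)| = 1300 × 330 / (330 × 333.1) = 3.9031
20 log₁₀(3.9031) = 11.83 dB
∠(j330) = 90.00°
∠(j330 + 3.33) = arctan(330/3.33) = 89.42°
∠(j330 + 45) = arctan(330/45) = 82.23°
∠H(j330) = 90.00° − (89.42° + 82.23°) = -81.66°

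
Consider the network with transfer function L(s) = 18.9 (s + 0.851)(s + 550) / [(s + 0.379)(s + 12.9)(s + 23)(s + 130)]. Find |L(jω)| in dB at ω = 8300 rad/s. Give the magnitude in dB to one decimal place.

|j8300 + 0.851| = √(8300² + 0.851²) = 8300
|j8300 + 550| = √(8300² + 550²) = 8318
|j8300 + 0.379| = √(8300² + 0.379²) = 8300
|j8300 + 12.9| = √(8300² + 12.9²) = 8300
|j8300 + 23| = √(8300² + 23²) = 8300
|j8300 + 130| = √(8300² + 130²) = 8301
|L(j8300)| = 18.9 × 8300 × 8318 / (8300 × 8300 × 8300 × 8301) = 2.7492e-07
20 log₁₀(2.7492e-07) = -131.22 dB

-131.2 dB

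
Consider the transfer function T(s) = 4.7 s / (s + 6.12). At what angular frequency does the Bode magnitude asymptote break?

6.12 rad/s

The single real pole at s = −6.12 gives a corner at ω = 6.12 rad/s.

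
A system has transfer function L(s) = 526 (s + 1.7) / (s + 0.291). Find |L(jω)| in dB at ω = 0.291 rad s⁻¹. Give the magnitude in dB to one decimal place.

|j0.291 + 1.7| = √(0.291² + 1.7²) = 1.725
|j0.291 + 0.291| = √(0.291² + 0.291²) = 0.4115
|L(j0.291)| = 526 × 1.725 / 0.4115 = 2204.4
20 log₁₀(2204.4) = 66.87 dB

66.9 dB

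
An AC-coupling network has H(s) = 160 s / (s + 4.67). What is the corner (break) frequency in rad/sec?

The single real pole at s = −4.67 gives a corner at ω = 4.67 rad/sec.

4.67 rad/sec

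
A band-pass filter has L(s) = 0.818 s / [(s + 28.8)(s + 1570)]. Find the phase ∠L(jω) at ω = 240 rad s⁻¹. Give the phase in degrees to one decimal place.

∠(j240) = 90.00°
∠(j240 + 28.8) = arctan(240/28.8) = 83.16°
∠(j240 + 1570) = arctan(240/1570) = 8.69°
∠L(j240) = 90.00° − (83.16° + 8.69°) = -1.85°

-1.8°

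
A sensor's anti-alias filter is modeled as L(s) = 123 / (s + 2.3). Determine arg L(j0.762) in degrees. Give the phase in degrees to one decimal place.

∠(j0.762 + 2.3) = arctan(0.762/2.3) = 18.33°
∠L(j0.762) = −18.33° = -18.33°

-18.3 deg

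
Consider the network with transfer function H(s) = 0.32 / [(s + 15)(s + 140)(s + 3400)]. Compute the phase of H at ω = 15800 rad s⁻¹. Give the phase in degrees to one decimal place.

-257.3 deg

∠(j15800 + 15) = arctan(15800/15) = 89.95°
∠(j15800 + 140) = arctan(15800/140) = 89.49°
∠(j15800 + 3400) = arctan(15800/3400) = 77.86°
∠H(j15800) = − (89.95° + 89.49° + 77.86°) = -257.29°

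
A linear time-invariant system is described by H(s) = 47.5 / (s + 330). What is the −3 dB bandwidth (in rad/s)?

For a single-pole low-pass, the −3 dB point is at the pole: ω = 330 rad/s.

330 rad/s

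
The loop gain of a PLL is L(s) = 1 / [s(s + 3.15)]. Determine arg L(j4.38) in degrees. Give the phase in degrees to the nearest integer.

-144°

∠(j4.38 + 3.15) = arctan(4.38/3.15) = 54.28°
∠(j4.38) = 90.00°
∠L(j4.38) = − (54.28° + 90.00°) = -144.28°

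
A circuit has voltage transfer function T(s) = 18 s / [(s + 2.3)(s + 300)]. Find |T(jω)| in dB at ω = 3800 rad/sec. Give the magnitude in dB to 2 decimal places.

|j3800| = 3800
|j3800 + 2.3| = √(3800² + 2.3²) = 3800
|j3800 + 300| = √(3800² + 300²) = 3812
|T(j3800)| = 18 × 3800 / (3800 × 3812) = 0.0047221
20 log₁₀(0.0047221) = -46.517 dB

-46.52 dB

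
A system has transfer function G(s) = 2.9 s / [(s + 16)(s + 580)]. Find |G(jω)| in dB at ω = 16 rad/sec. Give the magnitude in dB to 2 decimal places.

-49.03 dB

|j16| = 16
|j16 + 16| = √(16² + 16²) = 22.63
|j16 + 580| = √(16² + 580²) = 580.2
|G(j16)| = 2.9 × 16 / (22.63 × 580.2) = 0.0035342
20 log₁₀(0.0035342) = -49.034 dB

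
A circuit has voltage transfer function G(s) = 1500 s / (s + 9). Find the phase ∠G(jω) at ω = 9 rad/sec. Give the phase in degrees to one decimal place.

∠(j9) = 90.00°
∠(j9 + 9) = arctan(9/9) = 45.00°
∠G(j9) = 90.00° − 45.00° = 45.00°

45.0°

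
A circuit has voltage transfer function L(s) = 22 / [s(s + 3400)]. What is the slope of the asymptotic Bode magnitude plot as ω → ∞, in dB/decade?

With 0 zeros and 2 poles, the high-frequency asymptotic slope is 20 × (0 − 2) = -40 dB/decade.

-40 dB/decade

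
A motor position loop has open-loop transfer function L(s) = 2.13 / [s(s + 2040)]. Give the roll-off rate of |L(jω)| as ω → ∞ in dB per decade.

With 0 zeros and 2 poles, the high-frequency asymptotic slope is 20 × (0 − 2) = -40 dB/decade.

-40 dB/decade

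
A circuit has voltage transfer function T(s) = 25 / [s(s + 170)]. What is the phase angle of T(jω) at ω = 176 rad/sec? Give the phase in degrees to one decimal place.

∠(j176 + 170) = arctan(176/170) = 45.99°
∠(j176) = 90.00°
∠T(j176) = − (45.99° + 90.00°) = -135.99°

-136.0°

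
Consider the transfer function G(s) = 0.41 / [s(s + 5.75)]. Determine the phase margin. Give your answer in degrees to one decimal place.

89.3°

Gain crossover: |G(jω)| = 1 at ω ≈ 0.0713 rad/sec.
∠G(j0.0713) = −90° − arctan(0.0713/5.75) ≈ -90.71°
PM = 180° + (-90.71°) = 89.29°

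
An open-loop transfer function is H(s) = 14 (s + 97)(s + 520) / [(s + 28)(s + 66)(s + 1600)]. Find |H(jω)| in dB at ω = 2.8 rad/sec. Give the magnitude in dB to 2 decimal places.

-12.49 dB

|j2.8 + 97| = √(2.8² + 97²) = 97.04
|j2.8 + 520| = √(2.8² + 520²) = 520
|j2.8 + 28| = √(2.8² + 28²) = 28.14
|j2.8 + 66| = √(2.8² + 66²) = 66.06
|j2.8 + 1600| = √(2.8² + 1600²) = 1600
|H(j2.8)| = 14 × 97.04 × 520 / (28.14 × 66.06 × 1600) = 0.23753
20 log₁₀(0.23753) = -12.486 dB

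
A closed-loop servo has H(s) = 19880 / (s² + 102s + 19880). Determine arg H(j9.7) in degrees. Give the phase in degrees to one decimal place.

∠[(j9.7)² + 102(j9.7) + 19880] = ∠[19786 + j989.4] = 2.86°
∠H(j9.7) = −2.86° = -2.86°

-2.9 deg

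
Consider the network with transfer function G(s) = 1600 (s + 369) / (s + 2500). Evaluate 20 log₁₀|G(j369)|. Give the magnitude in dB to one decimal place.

50.4 dB

|j369 + 369| = √(369² + 369²) = 521.8
|j369 + 2500| = √(369² + 2500²) = 2527
|G(j369)| = 1600 × 521.8 / 2527 = 330.4
20 log₁₀(330.4) = 50.38 dB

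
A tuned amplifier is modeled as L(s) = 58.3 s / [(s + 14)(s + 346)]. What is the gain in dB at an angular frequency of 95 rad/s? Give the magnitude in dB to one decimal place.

|j95| = 95
|j95 + 14| = √(95² + 14²) = 96.03
|j95 + 346| = √(95² + 346²) = 358.8
|L(j95)| = 58.3 × 95 / (96.03 × 358.8) = 0.16075
20 log₁₀(0.16075) = -15.88 dB

-15.9 dB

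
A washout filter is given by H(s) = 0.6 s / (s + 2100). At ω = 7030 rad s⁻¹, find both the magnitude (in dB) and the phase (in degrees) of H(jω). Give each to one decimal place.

|H| = -4.8 dB, ∠H = 16.6°

|j7030| = 7030
|j7030 + 2100| = √(7030² + 2100²) = 7337
|H(j7030)| = 0.6 × 7030 / 7337 = 0.5749
20 log₁₀(0.5749) = -4.81 dB
∠(j7030) = 90.00°
∠(j7030 + 2100) = arctan(7030/2100) = 73.37°
∠H(j7030) = 90.00° − 73.37° = 16.63°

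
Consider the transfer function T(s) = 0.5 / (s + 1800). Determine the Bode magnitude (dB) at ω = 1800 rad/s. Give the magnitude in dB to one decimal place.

-74.1 dB

|j1800 + 1800| = √(1800² + 1800²) = 2546
|T(j1800)| = 0.5 / 2546 = 0.00019642
20 log₁₀(0.00019642) = -74.14 dB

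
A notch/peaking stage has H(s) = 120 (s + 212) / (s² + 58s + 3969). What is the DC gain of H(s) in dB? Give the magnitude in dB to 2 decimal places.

16.14 dB

H(0) = 120 × 212 / 3969 = 6.4097
20 log₁₀(6.4097) = 16.137 dB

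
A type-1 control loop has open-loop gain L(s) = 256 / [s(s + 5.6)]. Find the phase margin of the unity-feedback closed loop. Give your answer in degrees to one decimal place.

19.8°

Gain crossover: |L(jω)| = 1 at ω ≈ 15.5 rad/sec.
∠L(j15.5) = −90° − arctan(15.5/5.6) ≈ -160.16°
PM = 180° + (-160.16°) = 19.84°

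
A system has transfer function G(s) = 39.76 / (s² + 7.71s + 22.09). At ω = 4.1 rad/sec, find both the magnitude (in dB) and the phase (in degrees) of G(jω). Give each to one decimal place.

|(j4.1)² + 7.71(j4.1) + 22.09| = |5.28 + j31.611| = 32.05
|G(j4.1)| = 39.76 / 32.05 = 1.2406
20 log₁₀(1.2406) = 1.87 dB
∠[(j4.1)² + 7.71(j4.1) + 22.09] = ∠[5.28 + j31.611] = 80.52°
∠G(j4.1) = −80.52° = -80.52°

|G| = 1.9 dB, ∠G = -80.5°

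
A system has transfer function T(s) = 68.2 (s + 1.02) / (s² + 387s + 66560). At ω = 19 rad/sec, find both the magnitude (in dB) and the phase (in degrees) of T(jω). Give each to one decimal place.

|T| = -34.2 dB, ∠T = 80.6 deg

|j19 + 1.02| = √(19² + 1.02²) = 19.03
|(j19)² + 387(j19) + 66560| = |66199 + j7353| = 6.661e+04
|T(j19)| = 68.2 × 19.03 / 6.661e+04 = 0.019483
20 log₁₀(0.019483) = -34.21 dB
∠(j19 + 1.02) = arctan(19/1.02) = 86.93°
∠[(j19)² + 387(j19) + 66560] = ∠[66199 + j7353] = 6.34°
∠T(j19) = 86.93° − 6.34° = 80.59°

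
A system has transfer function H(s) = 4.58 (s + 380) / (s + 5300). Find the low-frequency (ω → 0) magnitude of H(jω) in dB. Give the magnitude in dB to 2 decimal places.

H(0) = 4.58 × 380 / 5300 = 0.32838
20 log₁₀(0.32838) = -9.673 dB

-9.67 dB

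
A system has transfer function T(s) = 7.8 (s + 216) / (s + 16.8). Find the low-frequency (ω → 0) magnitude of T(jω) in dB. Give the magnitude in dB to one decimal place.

40.0 dB

T(0) = 7.8 × 216 / 16.8 = 100.29
20 log₁₀(100.29) = 40.02 dB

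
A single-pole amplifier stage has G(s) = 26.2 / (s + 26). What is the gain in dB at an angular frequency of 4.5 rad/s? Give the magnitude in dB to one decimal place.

|j4.5 + 26| = √(4.5² + 26²) = 26.39
|G(j4.5)| = 26.2 / 26.39 = 0.99293
20 log₁₀(0.99293) = -0.06 dB

-0.1 dB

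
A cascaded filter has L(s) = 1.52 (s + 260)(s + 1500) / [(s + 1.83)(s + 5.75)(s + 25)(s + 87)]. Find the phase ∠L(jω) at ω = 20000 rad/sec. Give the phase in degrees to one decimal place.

∠(j20000 + 260) = arctan(20000/260) = 89.26°
∠(j20000 + 1500) = arctan(20000/1500) = 85.71°
∠(j20000 + 1.83) = arctan(20000/1.83) = 89.99°
∠(j20000 + 5.75) = arctan(20000/5.75) = 89.98°
∠(j20000 + 25) = arctan(20000/25) = 89.93°
∠(j20000 + 87) = arctan(20000/87) = 89.75°
∠L(j20000) = 89.26° + 85.71° − (89.99° + 89.98° + 89.93° + 89.75°) = -184.69°

-184.7°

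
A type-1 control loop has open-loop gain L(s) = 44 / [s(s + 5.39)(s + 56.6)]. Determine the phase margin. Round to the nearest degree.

88°

Gain crossover: |L(jω)| = 1 at ω ≈ 0.144 rad/sec.
∠L(j0.144) = −90° − arctan(0.144/5.39) − arctan(0.144/56.6) ≈ -91.68°
PM = 180° + (-91.68°) = 88.32°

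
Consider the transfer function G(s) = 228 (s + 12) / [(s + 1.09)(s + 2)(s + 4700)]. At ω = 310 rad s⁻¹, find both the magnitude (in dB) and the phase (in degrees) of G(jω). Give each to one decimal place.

|G| = -76.1 dB, ∠G = -95.4°

|j310 + 12| = √(310² + 12²) = 310.2
|j310 + 1.09| = √(310² + 1.09²) = 310
|j310 + 2| = √(310² + 2²) = 310
|j310 + 4700| = √(310² + 4700²) = 4710
|G(j310)| = 228 × 310.2 / (310 × 310 × 4710) = 0.00015626
20 log₁₀(0.00015626) = -76.12 dB
∠(j310 + 12) = arctan(310/12) = 87.78°
∠(j310 + 1.09) = arctan(310/1.09) = 89.80°
∠(j310 + 2) = arctan(310/2) = 89.63°
∠(j310 + 4700) = arctan(310/4700) = 3.77°
∠G(j310) = 87.78° − (89.80° + 89.63° + 3.77°) = -95.42°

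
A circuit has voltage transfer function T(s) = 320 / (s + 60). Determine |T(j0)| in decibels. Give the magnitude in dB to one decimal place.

T(0) = 320 / 60 = 5.3333
20 log₁₀(5.3333) = 14.54 dB

14.5 dB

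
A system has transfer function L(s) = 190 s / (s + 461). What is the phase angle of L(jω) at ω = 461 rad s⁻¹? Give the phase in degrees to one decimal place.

∠(j461) = 90.00°
∠(j461 + 461) = arctan(461/461) = 45.00°
∠L(j461) = 90.00° − 45.00° = 45.00°

45.0°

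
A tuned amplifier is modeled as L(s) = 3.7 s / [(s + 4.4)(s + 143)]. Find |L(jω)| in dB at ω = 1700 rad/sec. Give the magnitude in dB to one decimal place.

-53.3 dB

|j1700| = 1700
|j1700 + 4.4| = √(1700² + 4.4²) = 1700
|j1700 + 143| = √(1700² + 143²) = 1706
|L(j1700)| = 3.7 × 1700 / (1700 × 1706) = 0.0021688
20 log₁₀(0.0021688) = -53.28 dB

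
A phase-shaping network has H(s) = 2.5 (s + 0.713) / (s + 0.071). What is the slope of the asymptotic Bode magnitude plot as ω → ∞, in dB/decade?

With 1 zero and 1 pole, the high-frequency asymptotic slope is 20 × (1 − 1) = 0 dB/decade.

0 dB/decade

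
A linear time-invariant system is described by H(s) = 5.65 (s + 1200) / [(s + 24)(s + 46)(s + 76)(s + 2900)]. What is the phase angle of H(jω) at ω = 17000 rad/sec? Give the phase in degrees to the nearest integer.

-264°

∠(j17000 + 1200) = arctan(17000/1200) = 85.96°
∠(j17000 + 24) = arctan(17000/24) = 89.92°
∠(j17000 + 46) = arctan(17000/46) = 89.84°
∠(j17000 + 76) = arctan(17000/76) = 89.74°
∠(j17000 + 2900) = arctan(17000/2900) = 80.32°
∠H(j17000) = 85.96° − (89.92° + 89.84° + 89.74° + 80.32°) = -263.86°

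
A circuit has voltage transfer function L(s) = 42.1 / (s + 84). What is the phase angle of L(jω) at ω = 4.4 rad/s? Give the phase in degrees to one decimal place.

-3.0 deg

∠(j4.4 + 84) = arctan(4.4/84) = 3.00°
∠L(j4.4) = −3.00° = -3.00°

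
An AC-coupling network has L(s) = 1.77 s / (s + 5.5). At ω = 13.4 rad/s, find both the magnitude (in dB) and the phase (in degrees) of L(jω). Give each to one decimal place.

|L| = 4.3 dB, ∠L = 22.3 deg

|j13.4| = 13.4
|j13.4 + 5.5| = √(13.4² + 5.5²) = 14.48
|L(j13.4)| = 1.77 × 13.4 / 14.48 = 1.6374
20 log₁₀(1.6374) = 4.28 dB
∠(j13.4) = 90.00°
∠(j13.4 + 5.5) = arctan(13.4/5.5) = 67.68°
∠L(j13.4) = 90.00° − 67.68° = 22.32°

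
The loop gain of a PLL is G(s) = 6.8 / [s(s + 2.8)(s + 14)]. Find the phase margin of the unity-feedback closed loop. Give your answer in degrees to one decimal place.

Gain crossover: |G(jω)| = 1 at ω ≈ 0.173 rad s⁻¹.
∠G(j0.173) = −90° − arctan(0.173/2.8) − arctan(0.173/14) ≈ -94.25°
PM = 180° + (-94.25°) = 85.75°

85.8°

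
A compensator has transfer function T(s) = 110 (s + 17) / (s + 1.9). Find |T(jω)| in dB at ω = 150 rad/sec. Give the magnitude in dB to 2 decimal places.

|j150 + 17| = √(150² + 17²) = 151
|j150 + 1.9| = √(150² + 1.9²) = 150
|T(j150)| = 110 × 151 / 150 = 110.7
20 log₁₀(110.7) = 40.883 dB

40.88 dB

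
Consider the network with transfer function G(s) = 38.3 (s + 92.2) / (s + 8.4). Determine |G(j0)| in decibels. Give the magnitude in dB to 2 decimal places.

G(0) = 38.3 × 92.2 / 8.4 = 420.39
20 log₁₀(420.39) = 52.473 dB

52.47 dB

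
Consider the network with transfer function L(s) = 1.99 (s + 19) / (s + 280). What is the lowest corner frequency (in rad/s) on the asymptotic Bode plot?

Break frequencies occur at each pole and zero magnitude: 19 rad/s, 280 rad/s.
The lowest is 19 rad/s.

19 rad/s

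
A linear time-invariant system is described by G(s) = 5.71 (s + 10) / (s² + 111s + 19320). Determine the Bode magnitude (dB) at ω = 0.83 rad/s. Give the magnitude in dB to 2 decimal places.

|j0.83 + 10| = √(0.83² + 10²) = 10.03
|(j0.83)² + 111(j0.83) + 19320| = |19319 + j92.13| = 1.932e+04
|G(j0.83)| = 5.71 × 10.03 / 1.932e+04 = 0.0029657
20 log₁₀(0.0029657) = -50.557 dB

-50.56 dB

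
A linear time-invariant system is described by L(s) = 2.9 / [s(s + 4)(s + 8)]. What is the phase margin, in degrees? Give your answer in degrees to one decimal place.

88.1 deg

Gain crossover: |L(jω)| = 1 at ω ≈ 0.0906 rad s⁻¹.
∠L(j0.0906) = −90° − arctan(0.0906/4) − arctan(0.0906/8) ≈ -91.95°
PM = 180° + (-91.95°) = 88.05°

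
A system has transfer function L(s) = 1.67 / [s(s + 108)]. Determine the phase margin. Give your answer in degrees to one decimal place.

90.0°

Gain crossover: |L(jω)| = 1 at ω ≈ 0.0155 rad/sec.
∠L(j0.0155) = −90° − arctan(0.0155/108) ≈ -90.01°
PM = 180° + (-90.01°) = 89.99°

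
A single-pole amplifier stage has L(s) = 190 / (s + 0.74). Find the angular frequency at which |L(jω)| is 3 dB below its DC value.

For a single-pole low-pass, the −3 dB point is at the pole: ω = 0.74 rad/sec.

0.74 rad/sec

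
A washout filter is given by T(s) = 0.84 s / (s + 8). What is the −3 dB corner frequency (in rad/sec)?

8 rad/sec

For a single-pole high-pass, the −3 dB point is at the pole: ω = 8 rad/sec.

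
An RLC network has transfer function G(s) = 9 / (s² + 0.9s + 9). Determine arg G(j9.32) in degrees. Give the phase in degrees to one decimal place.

∠[(j9.32)² + 0.9(j9.32) + 9] = ∠[-77.862 + j8.388] = 173.85°
∠G(j9.32) = −173.85° = -173.85°

-173.9°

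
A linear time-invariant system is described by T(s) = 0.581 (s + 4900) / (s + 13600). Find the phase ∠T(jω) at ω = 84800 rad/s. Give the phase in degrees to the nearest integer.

6 deg

∠(j84800 + 4900) = arctan(84800/4900) = 86.69°
∠(j84800 + 13600) = arctan(84800/13600) = 80.89°
∠T(j84800) = 86.69° − 80.89° = 5.80°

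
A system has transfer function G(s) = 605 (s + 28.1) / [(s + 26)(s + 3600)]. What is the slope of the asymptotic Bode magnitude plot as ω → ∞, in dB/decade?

-20 dB/decade

With 1 zero and 2 poles, the high-frequency asymptotic slope is 20 × (1 − 2) = -20 dB/decade.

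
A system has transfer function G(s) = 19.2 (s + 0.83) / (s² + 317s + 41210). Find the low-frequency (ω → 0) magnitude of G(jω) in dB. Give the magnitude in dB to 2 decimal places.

G(0) = 19.2 × 0.83 / 41210 = 0.0003867
20 log₁₀(0.0003867) = -68.252 dB

-68.25 dB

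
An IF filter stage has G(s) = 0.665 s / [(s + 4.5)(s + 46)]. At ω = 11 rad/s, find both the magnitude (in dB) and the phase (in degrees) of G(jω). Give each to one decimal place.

|j11| = 11
|j11 + 4.5| = √(11² + 4.5²) = 11.88
|j11 + 46| = √(11² + 46²) = 47.3
|G(j11)| = 0.665 × 11 / (11.88 × 47.3) = 0.013013
20 log₁₀(0.013013) = -37.71 dB
∠(j11) = 90.00°
∠(j11 + 4.5) = arctan(11/4.5) = 67.75°
∠(j11 + 46) = arctan(11/46) = 13.45°
∠G(j11) = 90.00° − (67.75° + 13.45°) = 8.80°

|G| = -37.7 dB, ∠G = 8.8°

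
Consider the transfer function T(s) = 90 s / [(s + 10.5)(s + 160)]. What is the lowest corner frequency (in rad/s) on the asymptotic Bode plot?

Break frequencies occur at each pole and zero magnitude: 10.5 rad/s, 160 rad/s.
The lowest is 10.5 rad/s.

10.5 rad/s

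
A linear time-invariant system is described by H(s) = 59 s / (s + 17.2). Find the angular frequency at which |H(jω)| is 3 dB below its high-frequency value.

17.2 rad/s

For a single-pole high-pass, the −3 dB point is at the pole: ω = 17.2 rad/s.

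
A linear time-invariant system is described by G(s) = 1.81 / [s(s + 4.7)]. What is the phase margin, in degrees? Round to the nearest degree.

Gain crossover: |G(jω)| = 1 at ω ≈ 0.384 rad s⁻¹.
∠G(j0.384) = −90° − arctan(0.384/4.7) ≈ -94.67°
PM = 180° + (-94.67°) = 85.33°

85°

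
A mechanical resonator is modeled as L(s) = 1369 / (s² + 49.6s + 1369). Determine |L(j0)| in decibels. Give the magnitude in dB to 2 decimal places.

0.00 dB

L(0) = 1369 / 1369 = 1
20 log₁₀(1) = 0.000 dB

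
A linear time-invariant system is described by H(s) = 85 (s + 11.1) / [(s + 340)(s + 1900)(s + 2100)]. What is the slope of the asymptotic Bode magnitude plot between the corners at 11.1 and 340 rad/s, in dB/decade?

20 dB/decade

In this band the factors already past their corner are: zero at 11.1; net slope = 20 dB/decade.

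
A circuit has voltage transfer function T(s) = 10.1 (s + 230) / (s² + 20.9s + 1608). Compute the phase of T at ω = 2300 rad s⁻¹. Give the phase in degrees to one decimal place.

∠(j2300 + 230) = arctan(2300/230) = 84.29°
∠[(j2300)² + 20.9(j2300) + 1608] = ∠[-5.2884e+06 + j48070] = 179.48°
∠T(j2300) = 84.29° − 179.48° = -95.19°

-95.2 deg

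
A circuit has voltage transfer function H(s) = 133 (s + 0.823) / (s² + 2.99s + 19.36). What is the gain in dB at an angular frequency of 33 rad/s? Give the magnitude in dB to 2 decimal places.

12.23 dB

|j33 + 0.823| = √(33² + 0.823²) = 33.01
|(j33)² + 2.99(j33) + 19.36| = |-1069.6 + j98.67| = 1074
|H(j33)| = 133 × 33.01 / 1074 = 4.0872
20 log₁₀(4.0872) = 12.228 dB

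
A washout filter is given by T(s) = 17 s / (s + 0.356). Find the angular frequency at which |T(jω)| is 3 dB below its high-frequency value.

For a single-pole high-pass, the −3 dB point is at the pole: ω = 0.356 rad/s.

0.356 rad/s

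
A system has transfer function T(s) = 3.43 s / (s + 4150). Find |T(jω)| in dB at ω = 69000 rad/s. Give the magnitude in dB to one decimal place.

10.7 dB

|j69000| = 6.9e+04
|j69000 + 4150| = √(69000² + 4150²) = 6.912e+04
|T(j69000)| = 3.43 × 6.9e+04 / 6.912e+04 = 3.4238
20 log₁₀(3.4238) = 10.69 dB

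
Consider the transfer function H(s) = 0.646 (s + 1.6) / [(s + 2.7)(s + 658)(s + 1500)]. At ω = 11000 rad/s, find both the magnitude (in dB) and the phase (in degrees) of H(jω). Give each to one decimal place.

|j11000 + 1.6| = √(11000² + 1.6²) = 1.1e+04
|j11000 + 2.7| = √(11000² + 2.7²) = 1.1e+04
|j11000 + 658| = √(11000² + 658²) = 1.102e+04
|j11000 + 1500| = √(11000² + 1500²) = 1.11e+04
|H(j11000)| = 0.646 × 1.1e+04 / (1.1e+04 × 1.102e+04 × 1.11e+04) = 5.2804e-09
20 log₁₀(5.2804e-09) = -165.55 dB
∠(j11000 + 1.6) = arctan(11000/1.6) = 89.99°
∠(j11000 + 2.7) = arctan(11000/2.7) = 89.99°
∠(j11000 + 658) = arctan(11000/658) = 86.58°
∠(j11000 + 1500) = arctan(11000/1500) = 82.23°
∠H(j11000) = 89.99° − (89.99° + 86.58° + 82.23°) = -168.81°

|H| = -165.5 dB, ∠H = -168.8°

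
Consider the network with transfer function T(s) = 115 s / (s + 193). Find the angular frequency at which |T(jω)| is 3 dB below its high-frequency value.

193 rad/sec

For a single-pole high-pass, the −3 dB point is at the pole: ω = 193 rad/sec.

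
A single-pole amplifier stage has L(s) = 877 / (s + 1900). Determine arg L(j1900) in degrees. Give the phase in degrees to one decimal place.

∠(j1900 + 1900) = arctan(1900/1900) = 45.00°
∠L(j1900) = −45.00° = -45.00°

-45.0°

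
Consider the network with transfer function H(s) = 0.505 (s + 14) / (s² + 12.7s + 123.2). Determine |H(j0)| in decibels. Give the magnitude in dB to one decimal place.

H(0) = 0.505 × 14 / 123.2 = 0.057386
20 log₁₀(0.057386) = -24.82 dB

-24.8 dB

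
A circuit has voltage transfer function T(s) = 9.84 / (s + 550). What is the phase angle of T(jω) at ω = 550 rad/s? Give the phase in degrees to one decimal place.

-45.0°

∠(j550 + 550) = arctan(550/550) = 45.00°
∠T(j550) = −45.00° = -45.00°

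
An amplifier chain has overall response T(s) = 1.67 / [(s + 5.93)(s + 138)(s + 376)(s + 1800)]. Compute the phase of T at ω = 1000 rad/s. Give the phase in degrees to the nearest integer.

∠(j1000 + 5.93) = arctan(1000/5.93) = 89.66°
∠(j1000 + 138) = arctan(1000/138) = 82.14°
∠(j1000 + 376) = arctan(1000/376) = 69.39°
∠(j1000 + 1800) = arctan(1000/1800) = 29.05°
∠T(j1000) = − (89.66° + 82.14° + 69.39° + 29.05°) = -270.25°

-270 deg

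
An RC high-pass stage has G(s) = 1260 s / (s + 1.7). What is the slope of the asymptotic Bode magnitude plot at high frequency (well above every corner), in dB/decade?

0 dB/decade

With 1 zero and 1 pole, the high-frequency asymptotic slope is 20 × (1 − 1) = 0 dB/decade.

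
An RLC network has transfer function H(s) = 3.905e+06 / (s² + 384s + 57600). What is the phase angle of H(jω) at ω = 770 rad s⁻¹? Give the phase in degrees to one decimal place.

-151.1 deg

∠[(j770)² + 384(j770) + 57600] = ∠[-5.353e+05 + j2.9568e+05] = 151.09°
∠H(j770) = −151.09° = -151.09°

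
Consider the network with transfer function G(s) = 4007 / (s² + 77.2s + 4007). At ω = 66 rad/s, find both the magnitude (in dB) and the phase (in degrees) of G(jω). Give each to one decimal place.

|G| = -2.1 dB, ∠G = -93.9°

|(j66)² + 77.2(j66) + 4007| = |-349 + j5095.2| = 5107
|G(j66)| = 4007 / 5107 = 0.78459
20 log₁₀(0.78459) = -2.11 dB
∠[(j66)² + 77.2(j66) + 4007] = ∠[-349 + j5095.2] = 93.92°
∠G(j66) = −93.92° = -93.92°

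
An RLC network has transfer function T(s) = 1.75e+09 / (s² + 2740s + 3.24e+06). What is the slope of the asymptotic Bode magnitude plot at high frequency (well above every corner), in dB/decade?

-40 dB/decade

With 0 zeros and 2 poles, the high-frequency asymptotic slope is 20 × (0 − 2) = -40 dB/decade.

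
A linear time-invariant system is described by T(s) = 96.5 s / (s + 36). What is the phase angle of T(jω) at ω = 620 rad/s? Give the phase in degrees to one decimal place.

∠(j620) = 90.00°
∠(j620 + 36) = arctan(620/36) = 86.68°
∠T(j620) = 90.00° − 86.68° = 3.32°

3.3°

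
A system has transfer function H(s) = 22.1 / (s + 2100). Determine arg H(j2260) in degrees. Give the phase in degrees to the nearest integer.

∠(j2260 + 2100) = arctan(2260/2100) = 47.10°
∠H(j2260) = −47.10° = -47.10°

-47°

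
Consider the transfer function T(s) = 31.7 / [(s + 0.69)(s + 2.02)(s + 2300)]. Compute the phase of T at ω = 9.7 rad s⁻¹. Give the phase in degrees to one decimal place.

-164.4°

∠(j9.7 + 0.69) = arctan(9.7/0.69) = 85.93°
∠(j9.7 + 2.02) = arctan(9.7/2.02) = 78.24°
∠(j9.7 + 2300) = arctan(9.7/2300) = 0.24°
∠T(j9.7) = − (85.93° + 78.24° + 0.24°) = -164.41°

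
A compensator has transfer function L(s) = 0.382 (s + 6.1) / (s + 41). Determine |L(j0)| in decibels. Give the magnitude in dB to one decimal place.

L(0) = 0.382 × 6.1 / 41 = 0.056834
20 log₁₀(0.056834) = -24.91 dB

-24.9 dB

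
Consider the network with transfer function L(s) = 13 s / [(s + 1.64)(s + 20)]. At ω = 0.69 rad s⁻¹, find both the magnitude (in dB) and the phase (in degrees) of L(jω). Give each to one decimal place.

|j0.69| = 0.69
|j0.69 + 1.64| = √(0.69² + 1.64²) = 1.779
|j0.69 + 20| = √(0.69² + 20²) = 20.01
|L(j0.69)| = 13 × 0.69 / (1.779 × 20.01) = 0.25192
20 log₁₀(0.25192) = -11.97 dB
∠(j0.69) = 90.00°
∠(j0.69 + 1.64) = arctan(0.69/1.64) = 22.82°
∠(j0.69 + 20) = arctan(0.69/20) = 1.98°
∠L(j0.69) = 90.00° − (22.82° + 1.98°) = 65.21°

|L| = -12.0 dB, ∠L = 65.2 deg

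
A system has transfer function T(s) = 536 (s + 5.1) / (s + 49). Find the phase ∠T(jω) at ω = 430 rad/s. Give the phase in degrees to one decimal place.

5.8°

∠(j430 + 5.1) = arctan(430/5.1) = 89.32°
∠(j430 + 49) = arctan(430/49) = 83.50°
∠T(j430) = 89.32° − 83.50° = 5.82°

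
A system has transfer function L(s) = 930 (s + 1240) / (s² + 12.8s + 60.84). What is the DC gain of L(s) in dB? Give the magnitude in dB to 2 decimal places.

85.55 dB

L(0) = 930 × 1240 / 60.84 = 18955
20 log₁₀(18955) = 85.554 dB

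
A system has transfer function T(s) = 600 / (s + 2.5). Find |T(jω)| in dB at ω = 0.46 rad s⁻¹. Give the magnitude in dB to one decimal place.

47.5 dB

|j0.46 + 2.5| = √(0.46² + 2.5²) = 2.542
|T(j0.46)| = 600 / 2.542 = 236.04
20 log₁₀(236.04) = 47.46 dB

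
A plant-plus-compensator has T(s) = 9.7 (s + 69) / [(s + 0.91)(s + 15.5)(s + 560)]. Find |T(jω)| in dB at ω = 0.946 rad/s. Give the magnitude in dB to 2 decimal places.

|j0.946 + 69| = √(0.946² + 69²) = 69.01
|j0.946 + 0.91| = √(0.946² + 0.91²) = 1.313
|j0.946 + 15.5| = √(0.946² + 15.5²) = 15.53
|j0.946 + 560| = √(0.946² + 560²) = 560
|T(j0.946)| = 9.7 × 69.01 / (1.313 × 15.53 × 560) = 0.058639
20 log₁₀(0.058639) = -24.636 dB

-24.64 dB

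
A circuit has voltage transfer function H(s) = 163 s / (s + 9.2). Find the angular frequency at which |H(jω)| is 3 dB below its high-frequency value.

For a single-pole high-pass, the −3 dB point is at the pole: ω = 9.2 rad/sec.

9.2 rad/sec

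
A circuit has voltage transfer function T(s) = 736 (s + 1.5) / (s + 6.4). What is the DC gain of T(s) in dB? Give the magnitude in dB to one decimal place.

T(0) = 736 × 1.5 / 6.4 = 172.5
20 log₁₀(172.5) = 44.74 dB

44.7 dB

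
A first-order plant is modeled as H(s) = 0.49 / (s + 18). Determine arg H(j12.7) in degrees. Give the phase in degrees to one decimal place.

-35.2°

∠(j12.7 + 18) = arctan(12.7/18) = 35.21°
∠H(j12.7) = −35.21° = -35.21°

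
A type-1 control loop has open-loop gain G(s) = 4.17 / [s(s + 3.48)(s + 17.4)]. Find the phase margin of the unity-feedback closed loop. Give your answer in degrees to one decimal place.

Gain crossover: |G(jω)| = 1 at ω ≈ 0.0689 rad s⁻¹.
∠G(j0.0689) = −90° − arctan(0.0689/3.48) − arctan(0.0689/17.4) ≈ -91.36°
PM = 180° + (-91.36°) = 88.64°

88.6°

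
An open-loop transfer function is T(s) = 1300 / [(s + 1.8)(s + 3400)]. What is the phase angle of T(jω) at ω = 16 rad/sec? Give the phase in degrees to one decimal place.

∠(j16 + 1.8) = arctan(16/1.8) = 83.58°
∠(j16 + 3400) = arctan(16/3400) = 0.27°
∠T(j16) = − (83.58° + 0.27°) = -83.85°

-83.9°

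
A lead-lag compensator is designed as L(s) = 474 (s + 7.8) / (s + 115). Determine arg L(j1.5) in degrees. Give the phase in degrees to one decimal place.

∠(j1.5 + 7.8) = arctan(1.5/7.8) = 10.89°
∠(j1.5 + 115) = arctan(1.5/115) = 0.75°
∠L(j1.5) = 10.89° − 0.75° = 10.14°

10.1°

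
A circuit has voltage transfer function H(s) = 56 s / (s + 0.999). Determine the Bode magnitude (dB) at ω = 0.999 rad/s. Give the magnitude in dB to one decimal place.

|j0.999| = 0.999
|j0.999 + 0.999| = √(0.999² + 0.999²) = 1.413
|H(j0.999)| = 56 × 0.999 / 1.413 = 39.598
20 log₁₀(39.598) = 31.95 dB

32.0 dB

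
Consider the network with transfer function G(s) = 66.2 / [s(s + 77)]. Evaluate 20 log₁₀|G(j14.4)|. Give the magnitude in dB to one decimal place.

|j14.4 + 77| = √(14.4² + 77²) = 78.33
|j14.4| = 14.4
|G(j14.4)| = 66.2 / (78.33 × 14.4) = 0.058687
20 log₁₀(0.058687) = -24.63 dB

-24.6 dB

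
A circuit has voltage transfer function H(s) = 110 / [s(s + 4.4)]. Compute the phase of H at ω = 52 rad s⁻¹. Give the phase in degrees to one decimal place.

∠(j52 + 4.4) = arctan(52/4.4) = 85.16°
∠(j52) = 90.00°
∠H(j52) = − (85.16° + 90.00°) = -175.16°

-175.2 deg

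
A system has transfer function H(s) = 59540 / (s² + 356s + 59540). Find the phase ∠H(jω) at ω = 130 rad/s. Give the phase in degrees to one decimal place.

∠[(j130)² + 356(j130) + 59540] = ∠[42640 + j46280] = 47.34°
∠H(j130) = −47.34° = -47.34°

-47.3 deg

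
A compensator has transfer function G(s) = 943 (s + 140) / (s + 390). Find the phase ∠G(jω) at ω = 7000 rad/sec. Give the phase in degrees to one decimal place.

2.0 deg

∠(j7000 + 140) = arctan(7000/140) = 88.85°
∠(j7000 + 390) = arctan(7000/390) = 86.81°
∠G(j7000) = 88.85° − 86.81° = 2.04°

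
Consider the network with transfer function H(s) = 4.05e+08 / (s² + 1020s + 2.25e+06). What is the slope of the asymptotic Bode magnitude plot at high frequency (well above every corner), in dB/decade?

-40 dB/decade

With 0 zeros and 2 poles, the high-frequency asymptotic slope is 20 × (0 − 2) = -40 dB/decade.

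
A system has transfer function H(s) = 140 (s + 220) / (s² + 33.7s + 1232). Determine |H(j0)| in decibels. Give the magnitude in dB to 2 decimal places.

27.96 dB

H(0) = 140 × 220 / 1232 = 25
20 log₁₀(25) = 27.959 dB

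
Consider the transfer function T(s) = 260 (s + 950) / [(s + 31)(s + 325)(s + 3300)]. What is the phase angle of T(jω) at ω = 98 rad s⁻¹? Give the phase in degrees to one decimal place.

-85.0°

∠(j98 + 950) = arctan(98/950) = 5.89°
∠(j98 + 31) = arctan(98/31) = 72.45°
∠(j98 + 325) = arctan(98/325) = 16.78°
∠(j98 + 3300) = arctan(98/3300) = 1.70°
∠T(j98) = 5.89° − (72.45° + 16.78° + 1.70°) = -85.04°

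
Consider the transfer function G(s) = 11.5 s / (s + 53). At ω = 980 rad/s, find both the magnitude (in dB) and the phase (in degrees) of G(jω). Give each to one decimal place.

|G| = 21.2 dB, ∠G = 3.1°

|j980| = 980
|j980 + 53| = √(980² + 53²) = 981.4
|G(j980)| = 11.5 × 980 / 981.4 = 11.483
20 log₁₀(11.483) = 21.20 dB
∠(j980) = 90.00°
∠(j980 + 53) = arctan(980/53) = 86.90°
∠G(j980) = 90.00° − 86.90° = 3.10°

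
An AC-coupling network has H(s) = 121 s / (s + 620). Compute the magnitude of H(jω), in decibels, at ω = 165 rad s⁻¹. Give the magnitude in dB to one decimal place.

29.9 dB

|j165| = 165
|j165 + 620| = √(165² + 620²) = 641.6
|H(j165)| = 121 × 165 / 641.6 = 31.118
20 log₁₀(31.118) = 29.86 dB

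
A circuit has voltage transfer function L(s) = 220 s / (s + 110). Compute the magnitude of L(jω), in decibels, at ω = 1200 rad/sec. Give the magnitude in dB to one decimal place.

|j1200| = 1200
|j1200 + 110| = √(1200² + 110²) = 1205
|L(j1200)| = 220 × 1200 / 1205 = 219.08
20 log₁₀(219.08) = 46.81 dB

46.8 dB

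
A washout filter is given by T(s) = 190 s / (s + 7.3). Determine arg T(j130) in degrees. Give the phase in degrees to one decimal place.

∠(j130) = 90.00°
∠(j130 + 7.3) = arctan(130/7.3) = 86.79°
∠T(j130) = 90.00° − 86.79° = 3.21°

3.2 deg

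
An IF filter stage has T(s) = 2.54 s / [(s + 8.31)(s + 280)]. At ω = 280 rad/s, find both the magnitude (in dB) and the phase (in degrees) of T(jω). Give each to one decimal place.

|j280| = 280
|j280 + 8.31| = √(280² + 8.31²) = 280.1
|j280 + 280| = √(280² + 280²) = 396
|T(j280)| = 2.54 × 280 / (280.1 × 396) = 0.0064116
20 log₁₀(0.0064116) = -43.86 dB
∠(j280) = 90.00°
∠(j280 + 8.31) = arctan(280/8.31) = 88.30°
∠(j280 + 280) = arctan(280/280) = 45.00°
∠T(j280) = 90.00° − (88.30° + 45.00°) = -43.30°

|T| = -43.9 dB, ∠T = -43.3°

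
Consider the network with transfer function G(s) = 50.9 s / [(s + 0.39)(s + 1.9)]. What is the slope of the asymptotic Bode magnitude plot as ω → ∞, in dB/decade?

-20 dB/decade

With 1 zero and 2 poles, the high-frequency asymptotic slope is 20 × (1 − 2) = -20 dB/decade.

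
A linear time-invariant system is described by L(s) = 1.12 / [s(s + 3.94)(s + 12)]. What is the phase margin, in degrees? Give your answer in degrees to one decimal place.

89.5°

Gain crossover: |L(jω)| = 1 at ω ≈ 0.0237 rad/sec.
∠L(j0.0237) = −90° − arctan(0.0237/3.94) − arctan(0.0237/12) ≈ -90.46°
PM = 180° + (-90.46°) = 89.54°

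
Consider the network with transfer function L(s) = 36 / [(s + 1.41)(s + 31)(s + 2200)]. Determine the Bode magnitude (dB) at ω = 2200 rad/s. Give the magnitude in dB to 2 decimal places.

|j2200 + 1.41| = √(2200² + 1.41²) = 2200
|j2200 + 31| = √(2200² + 31²) = 2200
|j2200 + 2200| = √(2200² + 2200²) = 3111
|L(j2200)| = 36 / (2200 × 2200 × 3111) = 2.3904e-09
20 log₁₀(2.3904e-09) = -172.430 dB

-172.43 dB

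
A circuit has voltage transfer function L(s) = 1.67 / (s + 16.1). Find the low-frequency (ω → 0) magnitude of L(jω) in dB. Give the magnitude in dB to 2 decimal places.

-19.68 dB

L(0) = 1.67 / 16.1 = 0.10373
20 log₁₀(0.10373) = -19.682 dB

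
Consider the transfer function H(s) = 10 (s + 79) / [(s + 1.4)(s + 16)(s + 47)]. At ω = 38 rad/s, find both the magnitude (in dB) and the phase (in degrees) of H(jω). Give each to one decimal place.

|H| = -40.7 dB, ∠H = -168.3 deg

|j38 + 79| = √(38² + 79²) = 87.66
|j38 + 1.4| = √(38² + 1.4²) = 38.03
|j38 + 16| = √(38² + 16²) = 41.23
|j38 + 47| = √(38² + 47²) = 60.44
|H(j38)| = 10 × 87.66 / (38.03 × 41.23 × 60.44) = 0.0092511
20 log₁₀(0.0092511) = -40.68 dB
∠(j38 + 79) = arctan(38/79) = 25.69°
∠(j38 + 1.4) = arctan(38/1.4) = 87.89°
∠(j38 + 16) = arctan(38/16) = 67.17°
∠(j38 + 47) = arctan(38/47) = 38.96°
∠H(j38) = 25.69° − (87.89° + 67.17° + 38.96°) = -168.32°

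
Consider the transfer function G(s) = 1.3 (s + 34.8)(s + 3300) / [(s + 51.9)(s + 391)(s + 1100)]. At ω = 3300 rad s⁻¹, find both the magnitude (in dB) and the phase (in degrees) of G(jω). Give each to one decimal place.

|G| = -65.6 dB, ∠G = -109.5 deg

|j3300 + 34.8| = √(3300² + 34.8²) = 3300
|j3300 + 3300| = √(3300² + 3300²) = 4667
|j3300 + 51.9| = √(3300² + 51.9²) = 3300
|j3300 + 391| = √(3300² + 391²) = 3323
|j3300 + 1100| = √(3300² + 1100²) = 3479
|G(j3300)| = 1.3 × 3300 × 4667 / (3300 × 3323 × 3479) = 0.00052482
20 log₁₀(0.00052482) = -65.60 dB
∠(j3300 + 34.8) = arctan(3300/34.8) = 89.40°
∠(j3300 + 3300) = arctan(3300/3300) = 45.00°
∠(j3300 + 51.9) = arctan(3300/51.9) = 89.10°
∠(j3300 + 391) = arctan(3300/391) = 83.24°
∠(j3300 + 1100) = arctan(3300/1100) = 71.57°
∠G(j3300) = 89.40° + 45.00° − (89.10° + 83.24° + 71.57°) = -109.51°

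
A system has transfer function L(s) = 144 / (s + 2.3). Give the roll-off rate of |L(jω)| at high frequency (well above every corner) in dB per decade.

-20 dB/decade

With 0 zeros and 1 pole, the high-frequency asymptotic slope is 20 × (0 − 1) = -20 dB/decade.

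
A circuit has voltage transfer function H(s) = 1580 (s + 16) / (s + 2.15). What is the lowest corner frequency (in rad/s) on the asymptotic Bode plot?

Break frequencies occur at each pole and zero magnitude: 2.15 rad/s, 16 rad/s.
The lowest is 2.15 rad/s.

2.15 rad/s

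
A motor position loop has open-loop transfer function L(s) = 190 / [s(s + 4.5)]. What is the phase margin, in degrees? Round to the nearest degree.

19 deg

Gain crossover: |L(jω)| = 1 at ω ≈ 13.4 rad/s.
∠L(j13.4) = −90° − arctan(13.4/4.5) ≈ -161.46°
PM = 180° + (-161.46°) = 18.54°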